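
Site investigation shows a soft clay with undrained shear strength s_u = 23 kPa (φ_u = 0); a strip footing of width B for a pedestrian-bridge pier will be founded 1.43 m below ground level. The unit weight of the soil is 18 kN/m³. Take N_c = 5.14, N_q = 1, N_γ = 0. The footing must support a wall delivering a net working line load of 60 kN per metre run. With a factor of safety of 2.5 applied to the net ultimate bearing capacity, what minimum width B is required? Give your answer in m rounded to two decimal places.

B = 1.27 m

q = γ·D_f = 18 × 1.43 = 25.74 kPa.
c·N_c = 23 × 5.14 = 118.22 kPa
q·N_q = 25.74 × 1 = 25.74 kPa
q_ult = 118.22 + 25.74 = 143.96 kPa.
For φ = 0 the ½γBN_γ term vanishes, so q_ult is independent of B. q_net = 143.96 − 25.74 = 118.22 kPa; q_all(net) = 118.22/2.5 = 47.288 kPa.
Required width B = w / q_all(net) = 60 / 47.288 = 1.269 m.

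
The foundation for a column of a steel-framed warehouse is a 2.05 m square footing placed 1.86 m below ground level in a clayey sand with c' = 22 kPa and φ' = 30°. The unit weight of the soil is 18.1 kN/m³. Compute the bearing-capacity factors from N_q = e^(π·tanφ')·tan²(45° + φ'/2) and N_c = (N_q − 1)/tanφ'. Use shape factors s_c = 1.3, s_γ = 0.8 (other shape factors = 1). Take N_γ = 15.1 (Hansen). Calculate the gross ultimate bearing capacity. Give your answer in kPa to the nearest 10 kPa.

tan30° = 0.5774, so N_q = e^(π×0.5774)·tan²(60°) = 6.134 × 3.0 = 18.4.
N_c = (18.4 − 1)/tan30° = 30.14.
q = γ·D_f = 18.1 × 1.86 = 33.666 kPa.
c·N_c·s_c = 22 × 30.14 × 1.3 = 861.99 kPa
q·N_q = 33.666 × 18.401 = 619.49 kPa
0.5·γ·B·N_γ·s_γ = 0.5 × 18.1 × 2.05 × 15.1 × 0.8 = 224.11 kPa
q_ult = 861.99 + 619.49 + 224.11 = 1705.6 kPa.

q_ult ≈ 1710 kPa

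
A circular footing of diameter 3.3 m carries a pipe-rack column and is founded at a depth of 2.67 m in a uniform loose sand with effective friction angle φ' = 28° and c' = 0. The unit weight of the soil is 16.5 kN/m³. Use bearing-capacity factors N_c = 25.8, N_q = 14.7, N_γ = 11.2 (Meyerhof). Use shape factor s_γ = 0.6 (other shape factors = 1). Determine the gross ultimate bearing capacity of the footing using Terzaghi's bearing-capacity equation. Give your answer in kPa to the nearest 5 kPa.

q_ult ≈ 830 kPa

Effective surcharge at the founding depth q = γ·D_f = 16.5 × 2.67 = 44.055 kPa.
q_ult = q·N_q + 0.5·γ·B·N_γ·s_γ
     = 44.055 × 14.7 + 0.5 × 16.5 × 3.3 × 11.2 × 0.6
     = 647.61 + 182.95 = 830.56 kPa.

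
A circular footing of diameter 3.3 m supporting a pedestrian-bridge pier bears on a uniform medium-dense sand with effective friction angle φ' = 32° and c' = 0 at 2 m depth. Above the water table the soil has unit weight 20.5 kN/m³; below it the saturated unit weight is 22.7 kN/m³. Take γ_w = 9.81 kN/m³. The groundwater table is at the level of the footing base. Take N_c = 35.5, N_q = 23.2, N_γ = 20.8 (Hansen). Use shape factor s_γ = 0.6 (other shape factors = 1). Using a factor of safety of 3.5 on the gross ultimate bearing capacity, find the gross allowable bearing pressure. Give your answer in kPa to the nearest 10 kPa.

Overburden at base level: q = 20.5 × 2 = 41 kPa.
Below the base the soil is submerged, so the ½γBN_γ term uses γ' = 22.7 − 9.81 = 12.89 kN/m³.
Surcharge term q·N_q = 41 × 23.2 = 951.2 kPa; self-weight term 0.5·γ·B·N_γ·s_γ = 0.5 × 12.89 × 3.3 × 20.8 × 0.6 = 265.43 kPa.
q_ult = 951.2 + 265.43 = 1216.6 kPa.
q_all = 1216.6 / 3.5 = 347.61 kPa.

q_all ≈ 350 kPa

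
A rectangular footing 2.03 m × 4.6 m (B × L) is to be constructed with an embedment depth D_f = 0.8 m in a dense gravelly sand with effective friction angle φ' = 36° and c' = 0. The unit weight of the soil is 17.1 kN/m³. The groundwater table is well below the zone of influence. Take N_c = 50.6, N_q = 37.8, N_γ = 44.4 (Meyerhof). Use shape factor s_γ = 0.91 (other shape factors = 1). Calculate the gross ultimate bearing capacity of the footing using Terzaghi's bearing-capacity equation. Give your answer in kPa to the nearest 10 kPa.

q_ult ≈ 1220 kPa

Effective surcharge at the founding depth q = γ·D_f = 17.1 × 0.8 = 13.68 kPa.
q_ult = q·N_q + 0.5·γ·B·N_γ·s_γ
     = 13.68 × 37.8 + 0.5 × 17.1 × 2.03 × 44.4 × 0.91
     = 517.1 + 701.27 = 1218.4 kPa.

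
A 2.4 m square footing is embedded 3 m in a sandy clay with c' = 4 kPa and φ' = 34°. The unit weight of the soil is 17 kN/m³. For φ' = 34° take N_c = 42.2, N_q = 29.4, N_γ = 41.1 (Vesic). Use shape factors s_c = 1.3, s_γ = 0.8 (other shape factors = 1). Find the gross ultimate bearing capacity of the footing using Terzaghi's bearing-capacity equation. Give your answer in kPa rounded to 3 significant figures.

Effective surcharge at the founding depth q = γ·D_f = 17 × 3 = 51 kPa.
q_ult = c·N_c·s_c + q·N_q + 0.5·γ·B·N_γ·s_γ
     = 4 × 42.2 × 1.3 + 51 × 29.4 + 0.5 × 17 × 2.4 × 41.1 × 0.8
     = 219.44 + 1499.4 + 670.75 = 2389.6 kPa.

q_ult ≈ 2390 kPa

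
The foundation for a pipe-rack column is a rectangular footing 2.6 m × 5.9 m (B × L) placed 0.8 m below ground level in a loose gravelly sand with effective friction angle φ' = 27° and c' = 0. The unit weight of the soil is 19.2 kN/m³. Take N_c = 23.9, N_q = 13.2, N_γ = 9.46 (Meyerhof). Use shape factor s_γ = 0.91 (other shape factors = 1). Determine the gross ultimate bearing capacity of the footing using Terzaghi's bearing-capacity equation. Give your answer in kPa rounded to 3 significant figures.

Effective surcharge at the founding depth q = γ·D_f = 19.2 × 0.8 = 15.36 kPa.
q_ult = q·N_q + 0.5·γ·B·N_γ·s_γ
     = 15.36 × 13.2 + 0.5 × 19.2 × 2.6 × 9.46 × 0.91
     = 202.75 + 214.87 = 417.62 kPa.

q_ult ≈ 418 kPa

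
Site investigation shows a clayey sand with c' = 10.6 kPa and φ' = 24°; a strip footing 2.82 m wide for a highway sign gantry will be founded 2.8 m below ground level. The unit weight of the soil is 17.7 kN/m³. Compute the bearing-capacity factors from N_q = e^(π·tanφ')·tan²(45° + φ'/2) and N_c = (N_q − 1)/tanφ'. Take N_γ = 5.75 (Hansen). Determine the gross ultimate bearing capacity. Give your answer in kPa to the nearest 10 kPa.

q_ult ≈ 820 kPa

tan24° = 0.4452, so N_q = e^(π×0.4452)·tan²(57°) = 4.05 × 2.371 = 9.6.
N_c = (9.6 − 1)/tan24° = 19.32.
Overburden at base level: q = 17.7 × 2.8 = 49.56 kPa.
Cohesion term c·N_c = 10.6 × 19.324 = 204.83 kPa; surcharge term q·N_q = 49.56 × 9.6034 = 475.94 kPa; self-weight term 0.5·γ·B·N_γ = 0.5 × 17.7 × 2.82 × 5.75 = 143.5 kPa.
q_ult = 204.83 + 475.94 + 143.5 = 824.28 kPa.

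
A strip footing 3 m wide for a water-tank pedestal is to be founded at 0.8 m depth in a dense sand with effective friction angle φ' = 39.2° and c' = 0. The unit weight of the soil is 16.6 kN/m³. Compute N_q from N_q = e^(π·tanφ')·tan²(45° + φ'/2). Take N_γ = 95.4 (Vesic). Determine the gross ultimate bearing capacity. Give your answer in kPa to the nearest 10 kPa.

tan39.2° = 0.8156, so N_q = e^(π×0.8156)·tan²(64.6°) = 12.965 × 4.435 = 57.5.
Overburden at base level: q = 16.6 × 0.8 = 13.28 kPa.
Surcharge term q·N_q = 13.28 × 57.501 = 763.61 kPa; self-weight term 0.5·γ·B·N_γ = 0.5 × 16.6 × 3 × 95.4 = 2375.5 kPa.
q_ult = 763.61 + 2375.5 = 3139.1 kPa.

q_ult ≈ 3140 kPa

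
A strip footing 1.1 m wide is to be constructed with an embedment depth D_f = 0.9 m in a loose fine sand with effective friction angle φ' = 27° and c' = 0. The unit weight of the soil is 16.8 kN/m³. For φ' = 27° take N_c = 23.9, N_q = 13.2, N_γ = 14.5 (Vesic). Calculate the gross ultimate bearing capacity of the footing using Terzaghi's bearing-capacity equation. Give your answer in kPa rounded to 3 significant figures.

q_ult ≈ 334 kPa

Effective surcharge at the founding depth q = γ·D_f = 16.8 × 0.9 = 15.12 kPa.
q_ult = q·N_q + 0.5·γ·B·N_γ
     = 15.12 × 13.2 + 0.5 × 16.8 × 1.1 × 14.5
     = 199.58 + 133.98 = 333.56 kPa.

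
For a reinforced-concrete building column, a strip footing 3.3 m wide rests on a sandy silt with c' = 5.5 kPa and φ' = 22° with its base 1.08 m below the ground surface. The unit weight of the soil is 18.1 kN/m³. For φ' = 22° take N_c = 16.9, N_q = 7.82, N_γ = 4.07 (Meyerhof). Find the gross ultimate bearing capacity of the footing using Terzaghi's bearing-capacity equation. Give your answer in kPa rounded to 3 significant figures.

Effective surcharge at the founding depth q = γ·D_f = 18.1 × 1.08 = 19.548 kPa.
q_ult = c·N_c + q·N_q + 0.5·γ·B·N_γ
     = 5.5 × 16.9 + 19.548 × 7.82 + 0.5 × 18.1 × 3.3 × 4.07
     = 92.95 + 152.87 + 121.55 = 367.37 kPa.

q_ult ≈ 367 kPa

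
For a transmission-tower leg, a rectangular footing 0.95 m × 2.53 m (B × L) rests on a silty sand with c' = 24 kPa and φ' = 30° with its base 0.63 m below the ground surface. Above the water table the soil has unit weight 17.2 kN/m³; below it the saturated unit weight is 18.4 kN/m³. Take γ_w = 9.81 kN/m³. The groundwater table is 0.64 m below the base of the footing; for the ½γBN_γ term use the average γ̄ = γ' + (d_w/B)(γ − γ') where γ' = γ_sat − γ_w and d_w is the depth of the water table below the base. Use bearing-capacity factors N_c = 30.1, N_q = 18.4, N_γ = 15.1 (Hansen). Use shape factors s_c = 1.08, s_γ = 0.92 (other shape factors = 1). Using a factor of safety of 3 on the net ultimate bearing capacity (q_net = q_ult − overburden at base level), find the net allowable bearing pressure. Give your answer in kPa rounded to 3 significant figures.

q_all(net) ≈ 355 kPa

q = γ·D_f = 17.2 × 0.63 = 10.836 kPa.
γ' = 8.59 kN/m³; averaging over the depth B below the base, γ̄ = γ' + (d_w/B)(γ − γ') = 14.39 kN/m³.
c·N_c·s_c = 24 × 30.1 × 1.08 = 780.19 kPa
q·N_q = 10.836 × 18.4 = 199.38 kPa
0.5·γ·B·N_γ·s_γ = 0.5 × 14.39 × 0.95 × 15.1 × 0.92 = 94.958 kPa
q_ult = 780.19 + 199.38 + 94.958 = 1074.5 kPa.
q_net = 1074.5 − 10.836 = 1063.7 kPa.
q_all(net) = 1063.7 / 3 = 354.57 kPa.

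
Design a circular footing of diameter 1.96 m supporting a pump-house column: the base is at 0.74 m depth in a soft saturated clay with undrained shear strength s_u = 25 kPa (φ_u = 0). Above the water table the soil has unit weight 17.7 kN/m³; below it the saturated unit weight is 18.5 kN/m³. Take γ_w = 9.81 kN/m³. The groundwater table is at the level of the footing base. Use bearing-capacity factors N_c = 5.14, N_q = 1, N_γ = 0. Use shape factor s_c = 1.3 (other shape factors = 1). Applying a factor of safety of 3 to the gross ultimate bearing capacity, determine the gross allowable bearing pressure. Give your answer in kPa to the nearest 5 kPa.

q_all ≈ 60 kPa

q = γ·D_f = 17.7 × 0.74 = 13.098 kPa.
c·N_c·s_c = 25 × 5.14 × 1.3 = 167.05 kPa
q·N_q = 13.098 × 1 = 13.098 kPa
q_ult = 167.05 + 13.098 = 180.15 kPa.
q_all = q_ult / FS = 180.15 / 3 = 60.049 kPa.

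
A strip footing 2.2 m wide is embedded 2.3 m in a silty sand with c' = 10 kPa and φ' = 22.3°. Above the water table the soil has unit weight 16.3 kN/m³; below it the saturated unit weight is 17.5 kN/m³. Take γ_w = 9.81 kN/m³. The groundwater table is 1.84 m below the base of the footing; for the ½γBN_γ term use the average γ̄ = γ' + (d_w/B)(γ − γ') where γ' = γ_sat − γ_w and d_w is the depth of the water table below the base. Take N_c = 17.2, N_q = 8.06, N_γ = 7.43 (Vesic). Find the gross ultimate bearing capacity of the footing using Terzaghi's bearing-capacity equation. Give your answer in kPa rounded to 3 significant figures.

Effective surcharge at the founding depth q = γ·D_f = 16.3 × 2.3 = 37.49 kPa.
With d_w = 1.84 m < B, γ̄ = 7.69 + (1.84/2.2) × (16.3 − 7.69) = 14.891 kN/m³.
q_ult = c·N_c + q·N_q + 0.5·γ·B·N_γ
     = 10 × 17.2 + 37.49 × 8.06 + 0.5 × 14.891 × 2.2 × 7.43
     = 172 + 302.17 + 121.7 = 595.87 kPa.

q_ult ≈ 596 kPa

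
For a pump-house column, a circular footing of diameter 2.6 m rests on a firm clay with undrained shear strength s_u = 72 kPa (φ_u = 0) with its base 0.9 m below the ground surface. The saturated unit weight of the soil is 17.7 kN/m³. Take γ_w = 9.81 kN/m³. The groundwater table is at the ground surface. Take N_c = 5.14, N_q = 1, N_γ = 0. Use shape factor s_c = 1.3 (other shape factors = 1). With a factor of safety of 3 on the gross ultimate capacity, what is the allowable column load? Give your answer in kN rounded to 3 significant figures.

γ' = 17.7 − 9.81 = 7.89 kN/m³ (submerged throughout). q = 7.89 × 0.9 = 7.101 kPa.
c·N_c·s_c = 72 × 5.14 × 1.3 = 481.1 kPa
q·N_q = 7.101 × 1 = 7.101 kPa
q_ult = 481.1 + 7.101 = 488.2 kPa.
Gross allowable pressure q_all = 488.2 / 3 = 162.73 kPa.
Footing area = 5.3093 m², so allowable column load = 162.73 × 5.3093 = 864.01 kN.

P_all ≈ 864 kN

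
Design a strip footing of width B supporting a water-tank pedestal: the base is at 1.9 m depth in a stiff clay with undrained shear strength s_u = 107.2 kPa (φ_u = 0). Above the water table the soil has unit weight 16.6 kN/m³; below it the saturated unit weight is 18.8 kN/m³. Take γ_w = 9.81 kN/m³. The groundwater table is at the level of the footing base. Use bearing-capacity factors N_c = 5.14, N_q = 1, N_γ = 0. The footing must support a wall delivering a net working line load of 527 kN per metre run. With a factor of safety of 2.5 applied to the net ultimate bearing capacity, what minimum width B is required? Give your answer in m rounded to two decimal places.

B = 2.39 m

Overburden at base level: q = 16.6 × 1.9 = 31.54 kPa.
Cohesion term c·N_c = 107.2 × 5.14 = 551.01 kPa; surcharge term q·N_q = 31.54 × 1 = 31.54 kPa.
q_ult = 551.01 + 31.54 = 582.55 kPa.
For φ = 0 the ½γBN_γ term vanishes, so q_ult is independent of B. q_net = 582.55 − 31.54 = 551.01 kPa; q_all(net) = 551.01/2.5 = 220.4 kPa.
Required width B = w / q_all(net) = 527 / 220.4 = 2.391 m.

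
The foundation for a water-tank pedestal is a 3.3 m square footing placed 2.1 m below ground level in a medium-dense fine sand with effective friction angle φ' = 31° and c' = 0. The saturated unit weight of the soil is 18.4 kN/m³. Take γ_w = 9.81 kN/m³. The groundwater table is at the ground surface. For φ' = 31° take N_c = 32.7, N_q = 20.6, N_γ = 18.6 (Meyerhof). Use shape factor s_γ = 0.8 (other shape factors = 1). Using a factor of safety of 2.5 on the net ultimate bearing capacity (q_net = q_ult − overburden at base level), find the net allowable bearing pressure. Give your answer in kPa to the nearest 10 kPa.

γ' = 18.4 − 9.81 = 8.59 kN/m³ (submerged throughout). q = 8.59 × 2.1 = 18.039 kPa; the same γ' applies in the ½γBN_γ term.
q·N_q = 18.039 × 20.6 = 371.6 kPa
0.5·γ·B·N_γ·s_γ = 0.5 × 8.59 × 3.3 × 18.6 × 0.8 = 210.9 kPa
q_ult = 371.6 + 210.9 = 582.51 kPa.
q_net = 582.51 − 18.039 = 564.47 kPa.
q_all(net) = 564.47 / 2.5 = 225.79 kPa.

q_all(net) ≈ 230 kPa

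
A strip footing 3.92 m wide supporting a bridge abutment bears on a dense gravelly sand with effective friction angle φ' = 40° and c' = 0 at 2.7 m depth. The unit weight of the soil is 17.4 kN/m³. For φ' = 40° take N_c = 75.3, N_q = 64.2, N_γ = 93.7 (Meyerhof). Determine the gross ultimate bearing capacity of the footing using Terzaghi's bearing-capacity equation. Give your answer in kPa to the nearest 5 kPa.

q = γ·D_f = 17.4 × 2.7 = 46.98 kPa.
q·N_q = 46.98 × 64.2 = 3016.1 kPa
0.5·γ·B·N_γ = 0.5 × 17.4 × 3.92 × 93.7 = 3195.5 kPa
q_ult = 3016.1 + 3195.5 = 6211.7 kPa.

q_ult ≈ 6210 kPa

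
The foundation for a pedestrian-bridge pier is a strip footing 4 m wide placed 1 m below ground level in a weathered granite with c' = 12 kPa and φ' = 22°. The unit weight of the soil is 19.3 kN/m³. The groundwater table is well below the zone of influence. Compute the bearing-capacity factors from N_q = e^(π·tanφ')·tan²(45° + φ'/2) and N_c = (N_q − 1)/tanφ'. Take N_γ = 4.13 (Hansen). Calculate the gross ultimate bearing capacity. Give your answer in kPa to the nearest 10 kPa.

tan22° = 0.404, so N_q = e^(π×0.404)·tan²(56°) = 3.558 × 2.198 = 7.82.
N_c = (7.82 − 1)/tan22° = 16.88.
Overburden at base level: q = 19.3 × 1 = 19.3 kPa.
Cohesion term c·N_c = 12 × 16.883 = 202.59 kPa; surcharge term q·N_q = 19.3 × 7.8211 = 150.95 kPa; self-weight term 0.5·γ·B·N_γ = 0.5 × 19.3 × 4 × 4.13 = 159.42 kPa.
q_ult = 202.59 + 150.95 + 159.42 = 512.96 kPa.

q_ult ≈ 510 kPa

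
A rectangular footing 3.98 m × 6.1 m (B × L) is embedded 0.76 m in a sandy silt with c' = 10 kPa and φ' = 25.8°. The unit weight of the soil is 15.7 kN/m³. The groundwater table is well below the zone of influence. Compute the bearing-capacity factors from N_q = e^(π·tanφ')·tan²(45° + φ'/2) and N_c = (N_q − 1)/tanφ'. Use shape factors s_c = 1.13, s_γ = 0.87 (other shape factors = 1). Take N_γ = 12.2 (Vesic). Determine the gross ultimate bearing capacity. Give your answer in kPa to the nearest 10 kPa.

q_ult ≈ 720 kPa

tan25.8° = 0.4834, so N_q = e^(π×0.4834)·tan²(57.9°) = 4.566 × 2.541 = 11.6.
N_c = (11.6 − 1)/tan25.8° = 21.94.
Effective surcharge at the founding depth q = γ·D_f = 15.7 × 0.76 = 11.932 kPa.
q_ult = c·N_c·s_c + q·N_q + 0.5·γ·B·N_γ·s_γ
     = 10 × 21.936 × 1.13 + 11.932 × 11.604 + 0.5 × 15.7 × 3.98 × 12.2 × 0.87
     = 247.88 + 138.46 + 331.61 = 717.95 kPa.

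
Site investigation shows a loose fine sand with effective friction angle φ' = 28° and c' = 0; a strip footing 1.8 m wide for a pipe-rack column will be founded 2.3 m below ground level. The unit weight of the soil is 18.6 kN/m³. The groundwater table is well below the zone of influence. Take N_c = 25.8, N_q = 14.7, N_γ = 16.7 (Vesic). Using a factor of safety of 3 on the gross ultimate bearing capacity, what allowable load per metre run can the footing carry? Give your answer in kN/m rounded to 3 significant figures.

≈ 545 kN/m

Overburden at base level: q = 18.6 × 2.3 = 42.78 kPa.
Surcharge term q·N_q = 42.78 × 14.7 = 628.87 kPa; self-weight term 0.5·γ·B·N_γ = 0.5 × 18.6 × 1.8 × 16.7 = 279.56 kPa.
q_ult = 628.87 + 279.56 = 908.42 kPa.
Gross allowable pressure q_all = 908.42 / 3 = 302.81 kPa.
Allowable wall load = q_all × B = 302.81 × 1.8 = 545.05 kN per metre run.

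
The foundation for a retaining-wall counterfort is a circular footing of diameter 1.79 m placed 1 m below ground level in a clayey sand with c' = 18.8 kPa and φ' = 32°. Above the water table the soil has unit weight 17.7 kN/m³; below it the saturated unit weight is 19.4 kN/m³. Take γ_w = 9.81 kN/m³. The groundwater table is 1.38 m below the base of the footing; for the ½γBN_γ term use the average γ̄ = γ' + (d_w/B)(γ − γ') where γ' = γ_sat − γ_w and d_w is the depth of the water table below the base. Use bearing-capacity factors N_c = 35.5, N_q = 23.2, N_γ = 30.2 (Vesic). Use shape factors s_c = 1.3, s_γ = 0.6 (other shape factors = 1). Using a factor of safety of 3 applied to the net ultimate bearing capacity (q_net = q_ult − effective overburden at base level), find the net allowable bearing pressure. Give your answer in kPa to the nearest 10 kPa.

Overburden at base level: q = 17.7 × 1 = 17.7 kPa.
The water table is 1.38 m below the base (< B = 1.79 m), so the ½γBN_γ term uses γ̄ = γ' + (d_w/B)(γ − γ') = 9.59 + (1.38/1.79)(17.7 − 9.59) = 15.842 kN/m³.
Cohesion term c·N_c·s_c = 18.8 × 35.5 × 1.3 = 867.62 kPa; surcharge term q·N_q = 17.7 × 23.2 = 410.64 kPa; self-weight term 0.5·γ·B·N_γ·s_γ = 0.5 × 15.842 × 1.79 × 30.2 × 0.6 = 256.92 kPa.
q_ult = 867.62 + 410.64 + 256.92 = 1535.2 kPa.
Net ultimate: q_net = 1535.2 − 17.7 = 1517.5 kPa.
q_all(net) = 1517.5 / 3 = 505.83 kPa.

q_all(net) ≈ 510 kPa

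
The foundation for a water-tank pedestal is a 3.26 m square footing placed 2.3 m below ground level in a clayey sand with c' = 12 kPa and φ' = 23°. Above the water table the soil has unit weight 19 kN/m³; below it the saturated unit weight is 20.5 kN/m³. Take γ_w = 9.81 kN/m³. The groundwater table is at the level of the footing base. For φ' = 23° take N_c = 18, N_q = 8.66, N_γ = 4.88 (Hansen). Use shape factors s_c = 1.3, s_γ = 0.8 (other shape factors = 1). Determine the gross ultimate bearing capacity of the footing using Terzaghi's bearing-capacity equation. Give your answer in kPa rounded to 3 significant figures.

q_ult ≈ 727 kPa

Effective surcharge at the founding depth q = γ·D_f = 19 × 2.3 = 43.7 kPa.
The water table coincides with the base, so in the self-weight term γ → γ' = 10.69 kN/m³.
q_ult = c·N_c·s_c + q·N_q + 0.5·γ·B·N_γ·s_γ
     = 12 × 18 × 1.3 + 43.7 × 8.66 + 0.5 × 10.69 × 3.26 × 4.88 × 0.8
     = 280.8 + 378.44 + 68.026 = 727.27 kPa.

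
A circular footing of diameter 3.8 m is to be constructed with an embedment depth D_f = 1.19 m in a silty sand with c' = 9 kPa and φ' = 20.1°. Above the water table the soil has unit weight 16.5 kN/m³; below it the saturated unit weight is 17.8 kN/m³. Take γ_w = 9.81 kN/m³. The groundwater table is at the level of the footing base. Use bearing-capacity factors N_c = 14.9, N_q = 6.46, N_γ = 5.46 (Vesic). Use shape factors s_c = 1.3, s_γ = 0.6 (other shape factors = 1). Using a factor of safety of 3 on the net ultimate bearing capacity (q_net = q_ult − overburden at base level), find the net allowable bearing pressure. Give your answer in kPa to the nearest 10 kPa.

q_all(net) ≈ 110 kPa

Effective surcharge at the founding depth q = γ·D_f = 16.5 × 1.19 = 19.635 kPa.
The water table coincides with the base, so in the self-weight term γ → γ' = 7.99 kN/m³.
q_ult = c·N_c·s_c + q·N_q + 0.5·γ·B·N_γ·s_γ
     = 9 × 14.9 × 1.3 + 19.635 × 6.46 + 0.5 × 7.99 × 3.8 × 5.46 × 0.6
     = 174.33 + 126.84 + 49.733 = 350.91 kPa.
q_net = 350.91 − 19.635 = 331.27 kPa.
q_all(net) = 331.27 / 3 = 110.42 kPa.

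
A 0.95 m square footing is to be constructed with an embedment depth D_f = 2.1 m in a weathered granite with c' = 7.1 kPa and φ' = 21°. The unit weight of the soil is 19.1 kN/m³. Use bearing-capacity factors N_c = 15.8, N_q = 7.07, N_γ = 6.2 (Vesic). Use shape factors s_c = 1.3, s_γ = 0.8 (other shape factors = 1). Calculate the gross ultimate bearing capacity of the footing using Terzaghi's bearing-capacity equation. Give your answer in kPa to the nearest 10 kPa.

q = γ·D_f = 19.1 × 2.1 = 40.11 kPa.
c·N_c·s_c = 7.1 × 15.8 × 1.3 = 145.83 kPa
q·N_q = 40.11 × 7.07 = 283.58 kPa
0.5·γ·B·N_γ·s_γ = 0.5 × 19.1 × 0.95 × 6.2 × 0.8 = 45 kPa
q_ult = 145.83 + 283.58 + 45 = 474.41 kPa.

q_ult ≈ 470 kPa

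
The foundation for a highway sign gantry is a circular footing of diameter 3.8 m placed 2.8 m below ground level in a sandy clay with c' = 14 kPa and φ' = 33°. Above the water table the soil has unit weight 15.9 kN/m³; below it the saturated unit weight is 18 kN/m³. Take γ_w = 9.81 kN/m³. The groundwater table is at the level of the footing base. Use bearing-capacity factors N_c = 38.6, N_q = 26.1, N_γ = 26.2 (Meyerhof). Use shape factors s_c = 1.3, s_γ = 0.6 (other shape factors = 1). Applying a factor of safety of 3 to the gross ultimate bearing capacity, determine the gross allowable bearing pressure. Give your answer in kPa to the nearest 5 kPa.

Effective surcharge at the founding depth q = γ·D_f = 15.9 × 2.8 = 44.52 kPa.
The water table coincides with the base, so in the self-weight term γ → γ' = 8.19 kN/m³.
q_ult = c·N_c·s_c + q·N_q + 0.5·γ·B·N_γ·s_γ
     = 14 × 38.6 × 1.3 + 44.52 × 26.1 + 0.5 × 8.19 × 3.8 × 26.2 × 0.6
     = 702.52 + 1162 + 244.62 = 2109.1 kPa.
q_all = q_ult / FS = 2109.1 / 3 = 703.04 kPa.

q_all ≈ 705 kPa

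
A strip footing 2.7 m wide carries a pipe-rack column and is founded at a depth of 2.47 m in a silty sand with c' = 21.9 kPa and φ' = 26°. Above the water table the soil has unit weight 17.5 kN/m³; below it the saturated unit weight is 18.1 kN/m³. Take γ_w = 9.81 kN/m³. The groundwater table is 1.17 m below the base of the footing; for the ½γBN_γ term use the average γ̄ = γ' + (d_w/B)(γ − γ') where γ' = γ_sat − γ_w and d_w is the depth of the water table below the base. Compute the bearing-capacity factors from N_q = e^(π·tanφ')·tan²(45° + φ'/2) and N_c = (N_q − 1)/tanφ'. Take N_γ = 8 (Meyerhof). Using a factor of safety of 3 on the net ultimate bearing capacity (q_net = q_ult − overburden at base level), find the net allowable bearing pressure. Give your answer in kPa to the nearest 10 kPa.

q_all(net) ≈ 360 kPa

N_q = e^(π·tan26°)·tan²(58°) = 11.85; N_c = (N_q − 1)/tanφ' = 22.25.
Overburden at base level: q = 17.5 × 2.47 = 43.225 kPa.
The water table is 1.17 m below the base (< B = 2.7 m), so the ½γBN_γ term uses γ̄ = γ' + (d_w/B)(γ − γ') = 8.29 + (1.17/2.7)(17.5 − 8.29) = 12.281 kN/m³.
Cohesion term c·N_c = 21.9 × 22.254 = 487.37 kPa; surcharge term q·N_q = 43.225 × 11.854 = 512.4 kPa; self-weight term 0.5·γ·B·N_γ = 0.5 × 12.281 × 2.7 × 8 = 132.63 kPa.
q_ult = 487.37 + 512.4 + 132.63 = 1132.4 kPa.
q_net = 1132.4 − 43.225 = 1089.2 kPa.
q_all(net) = 1089.2 / 3 = 363.06 kPa.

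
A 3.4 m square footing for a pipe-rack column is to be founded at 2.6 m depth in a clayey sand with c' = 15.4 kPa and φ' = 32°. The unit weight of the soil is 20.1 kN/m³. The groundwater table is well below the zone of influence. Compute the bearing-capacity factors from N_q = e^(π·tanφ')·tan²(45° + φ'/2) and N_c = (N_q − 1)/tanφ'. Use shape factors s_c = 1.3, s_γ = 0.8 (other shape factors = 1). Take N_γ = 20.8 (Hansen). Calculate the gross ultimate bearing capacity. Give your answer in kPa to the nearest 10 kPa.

q_ult ≈ 2490 kPa

tan32° = 0.6249, so N_q = e^(π×0.6249)·tan²(61°) = 7.121 × 3.255 = 23.18.
N_c = (23.18 − 1)/tan32° = 35.49.
Overburden at base level: q = 20.1 × 2.6 = 52.26 kPa.
Cohesion term c·N_c·s_c = 15.4 × 35.49 × 1.3 = 710.52 kPa; surcharge term q·N_q = 52.26 × 23.177 = 1211.2 kPa; self-weight term 0.5·γ·B·N_γ·s_γ = 0.5 × 20.1 × 3.4 × 20.8 × 0.8 = 568.59 kPa.
q_ult = 710.52 + 1211.2 + 568.59 = 2490.3 kPa.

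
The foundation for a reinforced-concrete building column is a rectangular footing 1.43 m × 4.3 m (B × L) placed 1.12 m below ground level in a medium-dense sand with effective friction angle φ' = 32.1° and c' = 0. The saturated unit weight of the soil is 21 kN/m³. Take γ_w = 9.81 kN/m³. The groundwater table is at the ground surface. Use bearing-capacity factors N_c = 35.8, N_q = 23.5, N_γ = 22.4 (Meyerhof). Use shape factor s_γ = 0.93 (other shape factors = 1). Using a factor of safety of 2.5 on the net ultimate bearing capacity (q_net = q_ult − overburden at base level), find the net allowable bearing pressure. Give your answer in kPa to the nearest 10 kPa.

q_all(net) ≈ 180 kPa

Water table at ground surface, so effective unit weight γ' = 21 − 9.81 = 11.19 kN/m³ is used throughout; overburden q = 11.19 × 1.12 = 12.533 kPa; the same γ' applies in the ½γBN_γ term.
Surcharge term q·N_q = 12.533 × 23.5 = 294.52 kPa; self-weight term 0.5·γ·B·N_γ·s_γ = 0.5 × 11.19 × 1.43 × 22.4 × 0.93 = 166.67 kPa.
q_ult = 294.52 + 166.67 = 461.19 kPa.
q_net = 461.19 − 12.533 = 448.66 kPa.
q_all(net) = 448.66 / 2.5 = 179.46 kPa.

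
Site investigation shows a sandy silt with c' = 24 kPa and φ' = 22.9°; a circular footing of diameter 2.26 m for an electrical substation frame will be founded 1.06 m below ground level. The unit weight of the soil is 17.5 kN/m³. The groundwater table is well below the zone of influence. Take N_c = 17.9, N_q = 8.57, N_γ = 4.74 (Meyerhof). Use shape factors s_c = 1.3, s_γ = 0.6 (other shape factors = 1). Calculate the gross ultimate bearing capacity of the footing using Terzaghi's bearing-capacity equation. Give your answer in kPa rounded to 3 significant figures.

q_ult ≈ 774 kPa

Effective surcharge at the founding depth q = γ·D_f = 17.5 × 1.06 = 18.55 kPa.
q_ult = c·N_c·s_c + q·N_q + 0.5·γ·B·N_γ·s_γ
     = 24 × 17.9 × 1.3 + 18.55 × 8.57 + 0.5 × 17.5 × 2.26 × 4.74 × 0.6
     = 558.48 + 158.97 + 56.24 = 773.69 kPa.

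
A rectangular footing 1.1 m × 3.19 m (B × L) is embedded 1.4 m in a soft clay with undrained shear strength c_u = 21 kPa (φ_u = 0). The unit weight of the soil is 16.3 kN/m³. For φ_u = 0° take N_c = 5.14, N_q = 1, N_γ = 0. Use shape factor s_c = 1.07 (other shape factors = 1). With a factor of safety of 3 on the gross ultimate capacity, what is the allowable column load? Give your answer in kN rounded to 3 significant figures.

Overburden at base level: q = 16.3 × 1.4 = 22.82 kPa.
Cohesion term c·N_c·s_c = 21 × 5.14 × 1.07 = 115.5 kPa; surcharge term q·N_q = 22.82 × 1 = 22.82 kPa.
q_ult = 115.5 + 22.82 = 138.32 kPa.
Gross allowable pressure q_all = 138.32 / 3 = 46.105 kPa.
Footing area = 3.509 m², so allowable column load = 46.105 × 3.509 = 161.78 kN.

P_all ≈ 162 kN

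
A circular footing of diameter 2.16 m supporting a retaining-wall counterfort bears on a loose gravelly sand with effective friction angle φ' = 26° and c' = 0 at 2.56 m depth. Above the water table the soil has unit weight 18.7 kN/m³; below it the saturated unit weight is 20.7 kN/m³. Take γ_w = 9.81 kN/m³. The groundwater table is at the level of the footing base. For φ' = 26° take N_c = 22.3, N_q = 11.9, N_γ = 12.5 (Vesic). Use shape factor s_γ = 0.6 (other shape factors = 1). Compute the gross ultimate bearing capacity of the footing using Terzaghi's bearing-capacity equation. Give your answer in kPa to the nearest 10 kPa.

q = γ·D_f = 18.7 × 2.56 = 47.872 kPa.
For the ½γBN_γ term take γ' = 20.7 − 9.81 = 10.89 kN/m³ (soil below base is submerged).
q·N_q = 47.872 × 11.9 = 569.68 kPa
0.5·γ·B·N_γ·s_γ = 0.5 × 10.89 × 2.16 × 12.5 × 0.6 = 88.209 kPa
q_ult = 569.68 + 88.209 = 657.89 kPa.

q_ult ≈ 660 kPa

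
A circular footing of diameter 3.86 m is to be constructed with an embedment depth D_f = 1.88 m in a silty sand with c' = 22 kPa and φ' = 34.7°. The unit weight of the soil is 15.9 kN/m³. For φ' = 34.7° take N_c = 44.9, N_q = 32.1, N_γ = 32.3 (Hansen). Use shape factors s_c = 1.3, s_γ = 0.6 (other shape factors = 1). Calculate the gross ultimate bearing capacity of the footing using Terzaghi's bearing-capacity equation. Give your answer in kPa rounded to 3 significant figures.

q_ult ≈ 2840 kPa

q = γ·D_f = 15.9 × 1.88 = 29.892 kPa.
c·N_c·s_c = 22 × 44.9 × 1.3 = 1284.1 kPa
q·N_q = 29.892 × 32.1 = 959.53 kPa
0.5·γ·B·N_γ·s_γ = 0.5 × 15.9 × 3.86 × 32.3 × 0.6 = 594.71 kPa
q_ult = 1284.1 + 959.53 + 594.71 = 2838.4 kPa.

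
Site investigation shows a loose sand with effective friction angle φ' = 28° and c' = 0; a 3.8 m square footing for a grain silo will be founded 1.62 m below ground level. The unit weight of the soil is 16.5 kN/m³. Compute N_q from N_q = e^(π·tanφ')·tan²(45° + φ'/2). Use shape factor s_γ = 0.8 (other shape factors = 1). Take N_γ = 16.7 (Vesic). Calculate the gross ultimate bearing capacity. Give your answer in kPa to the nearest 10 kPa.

q_ult ≈ 810 kPa

tan28° = 0.5317, so N_q = e^(π×0.5317)·tan²(59°) = 5.314 × 2.77 = 14.72.
Effective surcharge at the founding depth q = γ·D_f = 16.5 × 1.62 = 26.73 kPa.
q_ult = q·N_q + 0.5·γ·B·N_γ·s_γ
     = 26.73 × 14.72 + 0.5 × 16.5 × 3.8 × 16.7 × 0.8
     = 393.46 + 418.84 = 812.3 kPa.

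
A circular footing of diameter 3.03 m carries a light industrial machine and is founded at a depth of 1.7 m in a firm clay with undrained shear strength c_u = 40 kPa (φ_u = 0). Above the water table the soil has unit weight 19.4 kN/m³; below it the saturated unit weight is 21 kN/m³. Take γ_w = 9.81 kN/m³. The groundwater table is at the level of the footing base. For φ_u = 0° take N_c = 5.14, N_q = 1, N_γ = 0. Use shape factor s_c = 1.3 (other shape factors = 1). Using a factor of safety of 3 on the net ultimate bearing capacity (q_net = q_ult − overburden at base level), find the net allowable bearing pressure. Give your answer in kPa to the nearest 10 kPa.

Effective surcharge at the founding depth q = γ·D_f = 19.4 × 1.7 = 32.98 kPa.
q_ult = c·N_c·s_c + q·N_q
     = 40 × 5.14 × 1.3 + 32.98 × 1
     = 267.28 + 32.98 = 300.26 kPa.
q_net = 300.26 − 32.98 = 267.28 kPa.
q_all(net) = 267.28 / 3 = 89.093 kPa.

q_all(net) ≈ 90 kPa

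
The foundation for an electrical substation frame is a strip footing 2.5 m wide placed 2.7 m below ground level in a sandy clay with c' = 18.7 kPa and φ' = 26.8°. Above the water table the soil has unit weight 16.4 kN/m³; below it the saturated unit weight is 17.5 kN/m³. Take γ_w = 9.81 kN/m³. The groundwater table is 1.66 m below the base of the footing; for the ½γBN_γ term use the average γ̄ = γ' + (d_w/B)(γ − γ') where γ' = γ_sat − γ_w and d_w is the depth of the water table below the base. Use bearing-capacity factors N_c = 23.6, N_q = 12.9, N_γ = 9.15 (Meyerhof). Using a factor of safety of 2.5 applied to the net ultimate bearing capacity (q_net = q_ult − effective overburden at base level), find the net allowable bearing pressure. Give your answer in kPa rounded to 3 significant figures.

q_all(net) ≈ 449 kPa

Effective surcharge at the founding depth q = γ·D_f = 16.4 × 2.7 = 44.28 kPa.
With d_w = 1.66 m < B, γ̄ = 7.69 + (1.66/2.5) × (16.4 − 7.69) = 13.473 kN/m³.
q_ult = c·N_c + q·N_q + 0.5·γ·B·N_γ
     = 18.7 × 23.6 + 44.28 × 12.9 + 0.5 × 13.473 × 2.5 × 9.15
     = 441.32 + 571.21 + 154.1 = 1166.6 kPa.
Net ultimate: q_net = 1166.6 − 44.28 = 1122.4 kPa.
q_all(net) = 1122.4 / 2.5 = 448.94 kPa.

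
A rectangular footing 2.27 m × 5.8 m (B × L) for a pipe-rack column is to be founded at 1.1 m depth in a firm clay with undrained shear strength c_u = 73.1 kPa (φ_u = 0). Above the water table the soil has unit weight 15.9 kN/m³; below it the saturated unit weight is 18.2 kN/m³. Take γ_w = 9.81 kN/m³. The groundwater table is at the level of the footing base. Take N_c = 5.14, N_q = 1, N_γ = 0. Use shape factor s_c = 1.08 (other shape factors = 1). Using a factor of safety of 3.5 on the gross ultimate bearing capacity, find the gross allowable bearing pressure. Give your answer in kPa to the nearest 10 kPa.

Effective surcharge at the founding depth q = γ·D_f = 15.9 × 1.1 = 17.49 kPa.
q_ult = c·N_c·s_c + q·N_q
     = 73.1 × 5.14 × 1.08 + 17.49 × 1
     = 405.79 + 17.49 = 423.28 kPa.
q_all = 423.28 / 3.5 = 120.94 kPa.

q_all ≈ 120 kPa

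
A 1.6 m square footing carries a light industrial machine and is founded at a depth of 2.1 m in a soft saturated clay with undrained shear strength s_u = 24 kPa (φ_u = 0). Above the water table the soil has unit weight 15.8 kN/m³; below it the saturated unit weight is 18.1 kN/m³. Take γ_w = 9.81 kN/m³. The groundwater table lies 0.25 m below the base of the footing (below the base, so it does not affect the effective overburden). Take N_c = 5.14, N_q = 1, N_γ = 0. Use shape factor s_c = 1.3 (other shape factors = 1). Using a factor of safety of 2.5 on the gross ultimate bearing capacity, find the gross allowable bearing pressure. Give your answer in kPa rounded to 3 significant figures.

q = γ·D_f = 15.8 × 2.1 = 33.18 kPa.
c·N_c·s_c = 24 × 5.14 × 1.3 = 160.37 kPa
q·N_q = 33.18 × 1 = 33.18 kPa
q_ult = 160.37 + 33.18 = 193.55 kPa.
q_all = 193.55 / 2.5 = 77.419 kPa.

q_all ≈ 77.4 kPa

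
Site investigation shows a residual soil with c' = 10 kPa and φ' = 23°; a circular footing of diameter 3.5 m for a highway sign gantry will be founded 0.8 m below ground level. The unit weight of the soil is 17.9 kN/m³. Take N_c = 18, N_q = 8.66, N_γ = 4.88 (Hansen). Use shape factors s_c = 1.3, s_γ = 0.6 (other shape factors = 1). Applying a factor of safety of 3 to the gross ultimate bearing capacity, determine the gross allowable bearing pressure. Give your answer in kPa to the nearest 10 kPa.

q_all ≈ 150 kPa

Overburden at base level: q = 17.9 × 0.8 = 14.32 kPa.
Cohesion term c·N_c·s_c = 10 × 18 × 1.3 = 234 kPa; surcharge term q·N_q = 14.32 × 8.66 = 124.01 kPa; self-weight term 0.5·γ·B·N_γ·s_γ = 0.5 × 17.9 × 3.5 × 4.88 × 0.6 = 91.72 kPa.
q_ult = 234 + 124.01 + 91.72 = 449.73 kPa.
q_all = q_ult / FS = 449.73 / 3 = 149.91 kPa.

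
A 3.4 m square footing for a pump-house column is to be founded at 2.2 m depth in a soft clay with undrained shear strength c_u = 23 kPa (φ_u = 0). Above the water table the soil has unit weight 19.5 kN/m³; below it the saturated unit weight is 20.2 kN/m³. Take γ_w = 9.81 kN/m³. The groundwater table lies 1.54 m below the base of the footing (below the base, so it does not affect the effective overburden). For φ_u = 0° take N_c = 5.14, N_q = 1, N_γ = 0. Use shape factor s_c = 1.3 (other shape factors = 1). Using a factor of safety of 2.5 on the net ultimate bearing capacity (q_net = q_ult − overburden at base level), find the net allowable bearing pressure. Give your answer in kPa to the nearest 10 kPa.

Overburden at base level: q = 19.5 × 2.2 = 42.9 kPa.
Cohesion term c·N_c·s_c = 23 × 5.14 × 1.3 = 153.69 kPa; surcharge term q·N_q = 42.9 × 1 = 42.9 kPa.
q_ult = 153.69 + 42.9 = 196.59 kPa.
q_net = 196.59 − 42.9 = 153.69 kPa.
q_all(net) = 153.69 / 2.5 = 61.474 kPa.

q_all(net) ≈ 60 kPa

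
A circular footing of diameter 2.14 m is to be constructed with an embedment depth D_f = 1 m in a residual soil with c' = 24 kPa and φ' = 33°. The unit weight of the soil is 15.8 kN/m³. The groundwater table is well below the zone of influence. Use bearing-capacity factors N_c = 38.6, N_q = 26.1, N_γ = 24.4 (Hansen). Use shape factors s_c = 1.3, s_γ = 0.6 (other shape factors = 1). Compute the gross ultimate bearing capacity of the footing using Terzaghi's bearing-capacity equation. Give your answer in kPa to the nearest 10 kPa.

Overburden at base level: q = 15.8 × 1 = 15.8 kPa.
Cohesion term c·N_c·s_c = 24 × 38.6 × 1.3 = 1204.3 kPa; surcharge term q·N_q = 15.8 × 26.1 = 412.38 kPa; self-weight term 0.5·γ·B·N_γ·s_γ = 0.5 × 15.8 × 2.14 × 24.4 × 0.6 = 247.5 kPa.
q_ult = 1204.3 + 412.38 + 247.5 = 1864.2 kPa.

q_ult ≈ 1860 kPa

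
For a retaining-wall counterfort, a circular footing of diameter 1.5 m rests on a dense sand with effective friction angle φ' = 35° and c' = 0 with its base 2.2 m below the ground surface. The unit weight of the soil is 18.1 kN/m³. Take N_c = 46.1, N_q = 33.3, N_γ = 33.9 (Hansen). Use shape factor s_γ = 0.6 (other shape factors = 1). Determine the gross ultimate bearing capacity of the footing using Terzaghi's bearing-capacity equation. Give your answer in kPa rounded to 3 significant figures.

q_ult ≈ 1600 kPa

q = γ·D_f = 18.1 × 2.2 = 39.82 kPa.
q·N_q = 39.82 × 33.3 = 1326 kPa
0.5·γ·B·N_γ·s_γ = 0.5 × 18.1 × 1.5 × 33.9 × 0.6 = 276.12 kPa
q_ult = 1326 + 276.12 = 1602.1 kPa.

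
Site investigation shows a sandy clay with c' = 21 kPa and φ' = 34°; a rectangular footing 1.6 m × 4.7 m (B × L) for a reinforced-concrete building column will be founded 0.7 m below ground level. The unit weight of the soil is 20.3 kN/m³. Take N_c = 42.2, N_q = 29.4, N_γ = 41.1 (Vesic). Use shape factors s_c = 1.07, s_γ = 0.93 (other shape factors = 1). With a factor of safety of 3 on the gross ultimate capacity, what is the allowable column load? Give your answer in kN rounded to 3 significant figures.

q = γ·D_f = 20.3 × 0.7 = 14.21 kPa.
c·N_c·s_c = 21 × 42.2 × 1.07 = 948.23 kPa
q·N_q = 14.21 × 29.4 = 417.77 kPa
0.5·γ·B·N_γ·s_γ = 0.5 × 20.3 × 1.6 × 41.1 × 0.93 = 620.74 kPa
q_ult = 948.23 + 417.77 + 620.74 = 1986.7 kPa.
Gross allowable pressure q_all = 1986.7 / 3 = 662.25 kPa.
Footing area = 7.52 m², so allowable column load = 662.25 × 7.52 = 4980.1 kN.

P_all ≈ 4980 kN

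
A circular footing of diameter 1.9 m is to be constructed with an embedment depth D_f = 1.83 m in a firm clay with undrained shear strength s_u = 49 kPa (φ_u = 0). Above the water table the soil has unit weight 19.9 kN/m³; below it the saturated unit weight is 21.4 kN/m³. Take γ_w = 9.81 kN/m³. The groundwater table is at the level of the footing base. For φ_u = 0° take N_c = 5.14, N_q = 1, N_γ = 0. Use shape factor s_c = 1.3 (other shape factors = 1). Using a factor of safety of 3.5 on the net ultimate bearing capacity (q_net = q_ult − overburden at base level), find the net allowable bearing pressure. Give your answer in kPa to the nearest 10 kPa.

q_all(net) ≈ 90 kPa

Overburden at base level: q = 19.9 × 1.83 = 36.417 kPa.
Cohesion term c·N_c·s_c = 49 × 5.14 × 1.3 = 327.42 kPa; surcharge term q·N_q = 36.417 × 1 = 36.417 kPa.
q_ult = 327.42 + 36.417 = 363.84 kPa.
q_net = 363.84 − 36.417 = 327.42 kPa.
q_all(net) = 327.42 / 3.5 = 93.548 kPa.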